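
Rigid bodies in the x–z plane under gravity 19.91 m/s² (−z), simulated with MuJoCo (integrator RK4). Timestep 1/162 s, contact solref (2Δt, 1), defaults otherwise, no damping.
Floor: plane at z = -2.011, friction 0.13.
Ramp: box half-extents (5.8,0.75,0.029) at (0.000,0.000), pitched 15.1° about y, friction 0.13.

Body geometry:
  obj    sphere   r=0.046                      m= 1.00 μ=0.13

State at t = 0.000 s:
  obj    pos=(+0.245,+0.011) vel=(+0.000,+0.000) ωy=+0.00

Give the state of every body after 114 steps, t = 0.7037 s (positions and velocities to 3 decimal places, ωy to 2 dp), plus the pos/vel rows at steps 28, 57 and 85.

State at t = 0.7037 s:
  obj    pos=(+1.131,-0.227) vel=(+2.517,-0.679) ωy=+56.65

Key-timestep trajectory:
   step    t(s)  obj.x    obj.z    obj.vx   obj.vz 
     28  0.1728   +0.299  -0.003  +0.618  -0.167
     57  0.3519   +0.467  -0.048  +1.259  -0.340
     85  0.5247   +0.738  -0.121  +1.877  -0.506


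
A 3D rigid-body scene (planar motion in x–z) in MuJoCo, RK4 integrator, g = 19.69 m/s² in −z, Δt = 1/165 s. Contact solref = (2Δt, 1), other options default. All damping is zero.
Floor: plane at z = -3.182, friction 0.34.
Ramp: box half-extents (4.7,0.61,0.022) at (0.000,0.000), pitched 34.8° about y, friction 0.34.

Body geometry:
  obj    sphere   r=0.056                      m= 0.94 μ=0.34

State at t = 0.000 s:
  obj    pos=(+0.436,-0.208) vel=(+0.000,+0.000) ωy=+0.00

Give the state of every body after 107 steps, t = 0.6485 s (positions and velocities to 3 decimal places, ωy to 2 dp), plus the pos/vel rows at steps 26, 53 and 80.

State at t = 0.6485 s:
  obj    pos=(+1.822,-1.171) vel=(+4.274,-2.971) ωy=+92.91

Key-timestep trajectory:
   step    t(s)  obj.x    obj.z    obj.vx   obj.vz 
     26  0.1576   +0.518  -0.265  +1.039  -0.722
     53  0.3212   +0.776  -0.445  +2.118  -1.472
     80  0.4848   +1.211  -0.747  +3.196  -2.221


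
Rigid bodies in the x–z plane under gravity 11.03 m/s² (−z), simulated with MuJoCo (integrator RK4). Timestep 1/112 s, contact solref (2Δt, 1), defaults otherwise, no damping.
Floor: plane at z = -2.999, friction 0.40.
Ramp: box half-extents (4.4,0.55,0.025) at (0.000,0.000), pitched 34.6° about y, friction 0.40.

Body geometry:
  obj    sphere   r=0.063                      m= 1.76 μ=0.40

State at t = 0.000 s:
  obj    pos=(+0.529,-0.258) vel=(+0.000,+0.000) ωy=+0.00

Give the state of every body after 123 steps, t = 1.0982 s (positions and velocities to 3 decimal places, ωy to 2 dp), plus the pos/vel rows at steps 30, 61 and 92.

State at t = 1.0982 s:
  obj    pos=(+2.750,-1.790) vel=(+4.044,-2.790) ωy=+77.97

Key-timestep trajectory:
   step    t(s)  obj.x    obj.z    obj.vx   obj.vz 
     30  0.2679   +0.661  -0.349  +0.987  -0.681
     61  0.5446   +1.075  -0.635  +2.006  -1.384
     92  0.8214   +1.772  -1.115  +3.025  -2.087


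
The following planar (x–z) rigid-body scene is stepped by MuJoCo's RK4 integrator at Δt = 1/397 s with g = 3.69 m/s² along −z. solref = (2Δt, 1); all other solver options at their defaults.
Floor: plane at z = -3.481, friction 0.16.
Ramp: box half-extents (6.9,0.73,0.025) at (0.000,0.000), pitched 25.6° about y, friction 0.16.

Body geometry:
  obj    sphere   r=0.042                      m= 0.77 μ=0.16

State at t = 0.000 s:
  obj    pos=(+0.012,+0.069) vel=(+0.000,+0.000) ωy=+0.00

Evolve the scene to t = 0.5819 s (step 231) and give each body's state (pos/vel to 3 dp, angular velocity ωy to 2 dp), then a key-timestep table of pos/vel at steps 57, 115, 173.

State at t = 0.5819 s:
  obj    pos=(+0.186,-0.015) vel=(+0.598,-0.286) ωy=+15.77

Key-timestep trajectory:
   step    t(s)  obj.x    obj.z    obj.vx   obj.vz 
     57  0.1436   +0.022  +0.064  +0.148  -0.071
    115  0.2897   +0.055  +0.048  +0.298  -0.143
    173  0.4358   +0.109  +0.022  +0.448  -0.214


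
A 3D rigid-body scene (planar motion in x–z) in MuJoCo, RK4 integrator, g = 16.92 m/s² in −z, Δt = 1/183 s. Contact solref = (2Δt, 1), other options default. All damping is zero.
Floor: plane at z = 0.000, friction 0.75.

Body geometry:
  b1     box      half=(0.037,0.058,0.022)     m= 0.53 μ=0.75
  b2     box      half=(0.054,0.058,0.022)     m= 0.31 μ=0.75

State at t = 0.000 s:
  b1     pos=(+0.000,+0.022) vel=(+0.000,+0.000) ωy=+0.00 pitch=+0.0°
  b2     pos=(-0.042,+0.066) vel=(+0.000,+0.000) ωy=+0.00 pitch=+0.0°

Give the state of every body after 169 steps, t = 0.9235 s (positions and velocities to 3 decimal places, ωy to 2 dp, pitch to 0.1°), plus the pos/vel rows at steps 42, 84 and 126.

State at t = 0.9235 s:
  b1     pos=(+0.000,+0.022) vel=(+0.000,+0.000) ωy=+0.00 pitch=+0.0°
  b2     pos=(-0.057,+0.055) vel=(+0.000,+0.000) ωy=+0.02 pitch=-47.4°

Key-timestep trajectory:
   step    t(s)  b1.x    b1.z    b1.vx   b1.vz   b2.x    b2.z    b2.vx   b2.vz 
     42  0.2295   +0.000  +0.022  +0.000  +0.000   -0.065  +0.057  -0.010  +0.003
     84  0.4590   +0.000  +0.022  +0.000  +0.000   -0.057  +0.055  +0.000  +0.000
    126  0.6885   +0.000  +0.022  +0.000  +0.000   -0.057  +0.055  +0.000  +0.000


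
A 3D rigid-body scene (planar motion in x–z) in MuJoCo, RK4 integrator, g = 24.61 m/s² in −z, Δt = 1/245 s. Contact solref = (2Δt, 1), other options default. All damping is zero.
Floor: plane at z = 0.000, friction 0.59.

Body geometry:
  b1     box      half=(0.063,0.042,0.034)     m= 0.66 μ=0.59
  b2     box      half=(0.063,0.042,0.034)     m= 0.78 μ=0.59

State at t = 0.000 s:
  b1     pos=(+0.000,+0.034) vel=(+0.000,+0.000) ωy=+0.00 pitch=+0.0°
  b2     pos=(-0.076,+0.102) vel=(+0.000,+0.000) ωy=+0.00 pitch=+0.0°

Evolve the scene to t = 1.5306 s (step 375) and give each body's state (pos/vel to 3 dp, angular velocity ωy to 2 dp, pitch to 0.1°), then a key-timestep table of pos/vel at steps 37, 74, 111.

State at t = 1.5306 s:
  b1     pos=(+0.000,+0.034) vel=(+0.000,+0.000) ωy=+0.00 pitch=+0.0°
  b2     pos=(-0.139,+0.063) vel=(+0.000,+0.000) ωy=+0.00 pitch=-90.0°

Key-timestep trajectory:
   step    t(s)  b1.x    b1.z    b1.vx   b1.vz   b2.x    b2.z    b2.vx   b2.vz 
     37  0.1510   +0.000  +0.034  +0.000  +0.000   -0.116  +0.070  -0.524  -0.017
     74  0.3020   +0.000  +0.034  +0.000  +0.000   -0.159  +0.070  +0.045  -0.009
    111  0.4531   +0.000  +0.034  +0.000  +0.000   -0.134  +0.065  -0.139  -0.061


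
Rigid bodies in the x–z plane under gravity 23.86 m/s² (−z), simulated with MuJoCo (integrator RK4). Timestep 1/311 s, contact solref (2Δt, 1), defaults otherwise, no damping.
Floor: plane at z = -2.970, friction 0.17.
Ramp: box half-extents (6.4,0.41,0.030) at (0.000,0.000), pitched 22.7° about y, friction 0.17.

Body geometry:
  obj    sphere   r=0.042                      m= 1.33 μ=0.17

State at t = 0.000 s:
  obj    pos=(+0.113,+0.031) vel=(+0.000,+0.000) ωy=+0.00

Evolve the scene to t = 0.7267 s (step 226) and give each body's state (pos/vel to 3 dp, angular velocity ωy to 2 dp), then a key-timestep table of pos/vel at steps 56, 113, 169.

State at t = 0.7267 s:
  obj    pos=(+1.715,-0.639) vel=(+4.409,-1.845) ωy=+113.77

Key-timestep trajectory:
   step    t(s)  obj.x    obj.z    obj.vx   obj.vz 
     56  0.1801   +0.211  -0.010  +1.093  -0.457
    113  0.3633   +0.514  -0.137  +2.205  -0.922
    169  0.5434   +1.009  -0.344  +3.297  -1.379


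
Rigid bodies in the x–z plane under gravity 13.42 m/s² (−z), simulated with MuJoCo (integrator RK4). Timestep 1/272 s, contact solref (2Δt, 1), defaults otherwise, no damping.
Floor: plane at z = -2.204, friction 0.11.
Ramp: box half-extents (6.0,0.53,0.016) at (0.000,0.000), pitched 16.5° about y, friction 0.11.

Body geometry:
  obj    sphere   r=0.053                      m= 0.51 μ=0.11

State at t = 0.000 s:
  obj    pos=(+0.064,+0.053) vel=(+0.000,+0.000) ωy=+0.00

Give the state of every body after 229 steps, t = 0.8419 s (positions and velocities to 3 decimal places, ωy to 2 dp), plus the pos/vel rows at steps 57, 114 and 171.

State at t = 0.8419 s:
  obj    pos=(+0.989,-0.221) vel=(+2.198,-0.651) ωy=+43.24

Key-timestep trajectory:
   step    t(s)  obj.x    obj.z    obj.vx   obj.vz 
     57  0.2096   +0.121  +0.036  +0.547  -0.162
    114  0.4191   +0.293  -0.015  +1.094  -0.324
    171  0.6287   +0.580  -0.100  +1.641  -0.486


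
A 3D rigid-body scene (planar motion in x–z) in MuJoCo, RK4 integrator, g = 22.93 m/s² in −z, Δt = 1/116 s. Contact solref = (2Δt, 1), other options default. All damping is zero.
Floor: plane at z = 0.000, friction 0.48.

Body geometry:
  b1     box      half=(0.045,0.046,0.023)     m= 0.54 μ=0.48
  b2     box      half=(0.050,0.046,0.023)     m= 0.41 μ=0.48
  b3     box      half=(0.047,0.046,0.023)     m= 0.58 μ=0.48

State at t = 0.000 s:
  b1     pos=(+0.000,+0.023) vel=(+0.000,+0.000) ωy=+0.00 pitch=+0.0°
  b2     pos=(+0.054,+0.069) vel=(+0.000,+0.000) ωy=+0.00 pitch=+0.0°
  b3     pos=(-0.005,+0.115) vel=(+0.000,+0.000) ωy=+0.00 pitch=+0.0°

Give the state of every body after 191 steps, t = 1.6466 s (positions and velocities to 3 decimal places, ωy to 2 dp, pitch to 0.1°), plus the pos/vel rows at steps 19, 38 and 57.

State at t = 1.6466 s:
  b1     pos=(+0.000,+0.023) vel=(+0.000,+0.000) ωy=+0.00 pitch=+0.0°
  b2     pos=(+0.102,+0.050) vel=(+0.000,+0.000) ωy=+0.00 pitch=+90.0°
  b3     pos=(-0.114,+0.023) vel=(+0.000,+0.000) ωy=+0.00 pitch=+180.0°

Key-timestep trajectory:
   step    t(s)  b1.x    b1.z    b1.vx   b1.vz   b2.x    b2.z    b2.vx   b2.vz   b3.x    b3.z    b3.vx   b3.vz 
     19  0.1638   +0.000  +0.023  +0.000  +0.000   +0.062  +0.063  +0.223  -0.201   -0.041  +0.096  -0.360  -0.027
     38  0.3276   +0.000  +0.023  +0.000  +0.000   +0.110  +0.052  +0.091  +0.069   -0.116  +0.016  +0.049  +0.223
     57  0.4914   +0.000  +0.023  +0.000  +0.000   +0.103  +0.050  +0.104  +0.011   -0.114  +0.023  +0.000  +0.000


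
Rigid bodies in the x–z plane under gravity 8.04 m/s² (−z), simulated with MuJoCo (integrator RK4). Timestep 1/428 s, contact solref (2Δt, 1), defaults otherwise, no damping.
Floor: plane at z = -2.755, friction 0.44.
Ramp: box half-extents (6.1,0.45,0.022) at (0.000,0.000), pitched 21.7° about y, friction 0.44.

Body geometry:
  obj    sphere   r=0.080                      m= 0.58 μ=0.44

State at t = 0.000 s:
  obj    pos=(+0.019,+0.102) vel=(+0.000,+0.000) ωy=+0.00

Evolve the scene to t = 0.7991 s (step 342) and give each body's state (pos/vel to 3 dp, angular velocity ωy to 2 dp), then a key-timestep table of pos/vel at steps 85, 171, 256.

State at t = 0.7991 s:
  obj    pos=(+0.649,-0.148) vel=(+1.577,-0.627) ωy=+21.21

Key-timestep trajectory:
   step    t(s)  obj.x    obj.z    obj.vx   obj.vz 
     85  0.1986   +0.058  +0.087  +0.392  -0.156
    171  0.3995   +0.177  +0.040  +0.788  -0.314
    256  0.5981   +0.372  -0.038  +1.180  -0.470


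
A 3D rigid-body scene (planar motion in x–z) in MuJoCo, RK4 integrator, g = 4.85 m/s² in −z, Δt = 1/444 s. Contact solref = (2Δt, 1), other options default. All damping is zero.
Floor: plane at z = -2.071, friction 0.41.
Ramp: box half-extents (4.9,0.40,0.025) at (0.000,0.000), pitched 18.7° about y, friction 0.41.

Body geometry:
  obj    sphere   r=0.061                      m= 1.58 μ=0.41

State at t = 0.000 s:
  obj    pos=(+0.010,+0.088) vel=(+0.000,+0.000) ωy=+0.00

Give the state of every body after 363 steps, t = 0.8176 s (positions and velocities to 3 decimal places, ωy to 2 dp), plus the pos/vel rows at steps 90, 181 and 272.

State at t = 0.8176 s:
  obj    pos=(+0.362,-0.032) vel=(+0.860,-0.291) ωy=+14.88

Key-timestep trajectory:
   step    t(s)  obj.x    obj.z    obj.vx   obj.vz 
     90  0.2027   +0.032  +0.080  +0.213  -0.072
    181  0.4077   +0.097  +0.058  +0.429  -0.145
    272  0.6126   +0.207  +0.021  +0.645  -0.218


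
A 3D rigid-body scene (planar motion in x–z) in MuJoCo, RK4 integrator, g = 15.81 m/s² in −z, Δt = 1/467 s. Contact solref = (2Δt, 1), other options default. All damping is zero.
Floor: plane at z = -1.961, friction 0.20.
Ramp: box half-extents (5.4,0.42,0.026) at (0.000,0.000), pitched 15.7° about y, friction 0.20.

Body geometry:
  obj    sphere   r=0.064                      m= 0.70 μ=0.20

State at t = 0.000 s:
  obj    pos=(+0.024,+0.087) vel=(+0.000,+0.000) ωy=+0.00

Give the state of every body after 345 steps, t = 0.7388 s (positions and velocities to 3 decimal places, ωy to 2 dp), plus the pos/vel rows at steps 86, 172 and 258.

State at t = 0.7388 s:
  obj    pos=(+0.827,-0.139) vel=(+2.173,-0.611) ωy=+35.27

Key-timestep trajectory:
   step    t(s)  obj.x    obj.z    obj.vx   obj.vz 
     86  0.1842   +0.074  +0.073  +0.542  -0.152
    172  0.3683   +0.224  +0.031  +1.084  -0.305
    258  0.5525   +0.473  -0.039  +1.625  -0.457


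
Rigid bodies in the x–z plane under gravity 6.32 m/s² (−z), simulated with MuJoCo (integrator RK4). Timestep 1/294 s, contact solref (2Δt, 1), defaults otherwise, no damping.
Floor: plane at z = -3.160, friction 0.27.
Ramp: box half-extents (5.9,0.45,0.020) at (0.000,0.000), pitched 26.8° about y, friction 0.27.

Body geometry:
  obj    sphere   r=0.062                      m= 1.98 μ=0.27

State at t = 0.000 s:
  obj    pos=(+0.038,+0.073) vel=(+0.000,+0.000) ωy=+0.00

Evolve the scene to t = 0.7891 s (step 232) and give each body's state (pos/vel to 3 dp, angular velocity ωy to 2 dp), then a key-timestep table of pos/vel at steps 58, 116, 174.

State at t = 0.7891 s:
  obj    pos=(+0.604,-0.213) vel=(+1.434,-0.724) ωy=+25.90

Key-timestep trajectory:
   step    t(s)  obj.x    obj.z    obj.vx   obj.vz 
     58  0.1973   +0.073  +0.055  +0.358  -0.181
    116  0.3946   +0.179  +0.001  +0.717  -0.362
    174  0.5918   +0.356  -0.088  +1.075  -0.543


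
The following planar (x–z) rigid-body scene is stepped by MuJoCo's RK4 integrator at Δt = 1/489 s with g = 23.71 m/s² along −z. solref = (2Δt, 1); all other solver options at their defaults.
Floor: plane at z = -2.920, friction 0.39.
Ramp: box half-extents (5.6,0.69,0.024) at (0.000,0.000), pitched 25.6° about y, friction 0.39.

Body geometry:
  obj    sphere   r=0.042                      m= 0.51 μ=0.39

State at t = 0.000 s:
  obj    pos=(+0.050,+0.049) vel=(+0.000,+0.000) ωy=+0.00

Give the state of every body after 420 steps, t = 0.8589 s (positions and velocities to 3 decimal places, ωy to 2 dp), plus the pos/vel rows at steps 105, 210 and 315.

State at t = 0.8589 s:
  obj    pos=(+2.484,-1.117) vel=(+5.668,-2.716) ωy=+149.64

Key-timestep trajectory:
   step    t(s)  obj.x    obj.z    obj.vx   obj.vz 
    105  0.2147   +0.202  -0.024  +1.417  -0.679
    210  0.4294   +0.659  -0.242  +2.834  -1.358
    315  0.6442   +1.419  -0.607  +4.251  -2.037


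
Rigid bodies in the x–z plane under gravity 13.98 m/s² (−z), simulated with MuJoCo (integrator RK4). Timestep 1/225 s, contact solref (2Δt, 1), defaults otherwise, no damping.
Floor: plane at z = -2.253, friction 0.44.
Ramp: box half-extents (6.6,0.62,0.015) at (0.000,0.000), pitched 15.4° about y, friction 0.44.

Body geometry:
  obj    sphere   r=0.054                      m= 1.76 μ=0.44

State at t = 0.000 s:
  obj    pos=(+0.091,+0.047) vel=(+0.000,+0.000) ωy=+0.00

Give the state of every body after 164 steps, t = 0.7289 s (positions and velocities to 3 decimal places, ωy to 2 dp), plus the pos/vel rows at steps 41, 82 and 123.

State at t = 0.7289 s:
  obj    pos=(+0.770,-0.141) vel=(+1.863,-0.513) ωy=+35.79

Key-timestep trajectory:
   step    t(s)  obj.x    obj.z    obj.vx   obj.vz 
     41  0.1822   +0.133  +0.035  +0.466  -0.128
     82  0.3644   +0.261  +0.000  +0.932  -0.257
    123  0.5467   +0.473  -0.059  +1.398  -0.385


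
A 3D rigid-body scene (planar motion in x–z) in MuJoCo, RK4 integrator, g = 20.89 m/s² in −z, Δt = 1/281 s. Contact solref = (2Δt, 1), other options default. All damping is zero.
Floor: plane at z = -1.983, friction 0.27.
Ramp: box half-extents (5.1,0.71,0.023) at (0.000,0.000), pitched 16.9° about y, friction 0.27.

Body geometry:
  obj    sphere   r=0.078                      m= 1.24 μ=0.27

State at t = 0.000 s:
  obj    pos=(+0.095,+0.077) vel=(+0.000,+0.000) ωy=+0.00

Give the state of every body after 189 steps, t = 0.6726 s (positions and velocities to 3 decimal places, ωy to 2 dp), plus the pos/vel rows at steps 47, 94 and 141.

State at t = 0.6726 s:
  obj    pos=(+1.034,-0.209) vel=(+2.792,-0.848) ωy=+37.40

Key-timestep trajectory:
   step    t(s)  obj.x    obj.z    obj.vx   obj.vz 
     47  0.1673   +0.153  +0.059  +0.694  -0.211
     94  0.3345   +0.327  +0.006  +1.388  -0.422
    141  0.5018   +0.618  -0.082  +2.083  -0.633


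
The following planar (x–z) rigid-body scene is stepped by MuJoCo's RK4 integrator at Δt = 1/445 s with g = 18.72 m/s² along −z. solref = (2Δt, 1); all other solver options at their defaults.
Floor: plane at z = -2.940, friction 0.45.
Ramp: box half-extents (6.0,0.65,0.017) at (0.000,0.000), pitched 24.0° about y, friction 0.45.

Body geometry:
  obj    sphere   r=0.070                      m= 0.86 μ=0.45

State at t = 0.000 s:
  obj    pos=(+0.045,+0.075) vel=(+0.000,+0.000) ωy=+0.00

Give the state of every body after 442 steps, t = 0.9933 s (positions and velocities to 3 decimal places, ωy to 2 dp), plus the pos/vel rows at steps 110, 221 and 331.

State at t = 0.9933 s:
  obj    pos=(+2.496,-1.016) vel=(+4.935,-2.197) ωy=+77.17

Key-timestep trajectory:
   step    t(s)  obj.x    obj.z    obj.vx   obj.vz 
    110  0.2472   +0.197  +0.008  +1.228  -0.547
    221  0.4966   +0.658  -0.198  +2.468  -1.099
    331  0.7438   +1.420  -0.537  +3.696  -1.645


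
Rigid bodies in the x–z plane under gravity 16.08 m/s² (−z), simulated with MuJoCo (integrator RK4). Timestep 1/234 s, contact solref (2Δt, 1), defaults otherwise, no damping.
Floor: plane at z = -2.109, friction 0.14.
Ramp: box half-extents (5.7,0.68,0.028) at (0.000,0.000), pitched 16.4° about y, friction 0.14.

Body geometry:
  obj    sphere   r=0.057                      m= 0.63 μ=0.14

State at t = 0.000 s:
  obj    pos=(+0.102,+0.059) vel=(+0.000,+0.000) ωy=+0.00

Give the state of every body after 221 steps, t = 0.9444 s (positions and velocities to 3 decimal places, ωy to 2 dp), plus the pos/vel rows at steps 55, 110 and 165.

State at t = 0.9444 s:
  obj    pos=(+1.490,-0.350) vel=(+2.938,-0.865) ωy=+53.72

Key-timestep trajectory:
   step    t(s)  obj.x    obj.z    obj.vx   obj.vz 
     55  0.2350   +0.188  +0.033  +0.731  -0.215
    110  0.4701   +0.446  -0.043  +1.463  -0.430
    165  0.7051   +0.875  -0.169  +2.194  -0.646


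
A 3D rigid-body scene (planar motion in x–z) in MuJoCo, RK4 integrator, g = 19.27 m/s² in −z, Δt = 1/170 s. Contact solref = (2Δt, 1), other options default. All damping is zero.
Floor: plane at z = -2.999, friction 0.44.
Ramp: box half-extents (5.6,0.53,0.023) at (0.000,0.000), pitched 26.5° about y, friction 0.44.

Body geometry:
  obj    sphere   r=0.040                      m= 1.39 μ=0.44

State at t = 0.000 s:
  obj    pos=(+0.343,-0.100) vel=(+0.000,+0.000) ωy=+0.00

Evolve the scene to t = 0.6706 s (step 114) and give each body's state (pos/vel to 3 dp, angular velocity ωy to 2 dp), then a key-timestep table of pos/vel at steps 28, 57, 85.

State at t = 0.6706 s:
  obj    pos=(+1.579,-0.717) vel=(+3.685,-1.837) ωy=+102.94

Key-timestep trajectory:
   step    t(s)  obj.x    obj.z    obj.vx   obj.vz 
     28  0.1647   +0.417  -0.138  +0.905  -0.451
     57  0.3353   +0.652  -0.255  +1.843  -0.919
     85  0.5000   +1.030  -0.443  +2.748  -1.370


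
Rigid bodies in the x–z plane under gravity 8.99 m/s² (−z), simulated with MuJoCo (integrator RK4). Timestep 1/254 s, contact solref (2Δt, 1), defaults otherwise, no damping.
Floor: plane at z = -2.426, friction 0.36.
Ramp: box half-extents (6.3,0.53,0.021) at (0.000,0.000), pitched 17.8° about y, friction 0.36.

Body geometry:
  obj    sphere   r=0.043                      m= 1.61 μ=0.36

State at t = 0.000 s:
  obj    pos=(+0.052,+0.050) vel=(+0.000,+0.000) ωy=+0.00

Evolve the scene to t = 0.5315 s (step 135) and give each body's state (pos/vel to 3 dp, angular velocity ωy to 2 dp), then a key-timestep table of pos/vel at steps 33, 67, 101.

State at t = 0.5315 s:
  obj    pos=(+0.316,-0.034) vel=(+0.993,-0.319) ωy=+24.26

Key-timestep trajectory:
   step    t(s)  obj.x    obj.z    obj.vx   obj.vz 
     33  0.1299   +0.068  +0.045  +0.243  -0.078
     67  0.2638   +0.117  +0.030  +0.493  -0.158
    101  0.3976   +0.200  +0.003  +0.743  -0.239


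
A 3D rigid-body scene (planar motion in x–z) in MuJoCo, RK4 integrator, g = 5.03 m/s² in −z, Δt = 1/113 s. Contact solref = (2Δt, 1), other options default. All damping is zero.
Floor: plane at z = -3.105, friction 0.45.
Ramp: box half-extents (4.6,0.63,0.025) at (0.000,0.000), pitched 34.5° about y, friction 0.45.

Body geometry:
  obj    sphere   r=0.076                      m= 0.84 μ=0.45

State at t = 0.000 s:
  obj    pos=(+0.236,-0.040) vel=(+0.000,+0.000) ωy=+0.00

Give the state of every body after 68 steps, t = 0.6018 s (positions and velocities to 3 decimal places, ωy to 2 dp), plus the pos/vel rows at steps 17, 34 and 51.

State at t = 0.6018 s:
  obj    pos=(+0.540,-0.249) vel=(+1.009,-0.694) ωy=+16.11

Key-timestep trajectory:
   step    t(s)  obj.x    obj.z    obj.vx   obj.vz 
     17  0.1504   +0.255  -0.053  +0.253  -0.173
     34  0.3009   +0.312  -0.092  +0.505  -0.347
     51  0.4513   +0.407  -0.157  +0.757  -0.520


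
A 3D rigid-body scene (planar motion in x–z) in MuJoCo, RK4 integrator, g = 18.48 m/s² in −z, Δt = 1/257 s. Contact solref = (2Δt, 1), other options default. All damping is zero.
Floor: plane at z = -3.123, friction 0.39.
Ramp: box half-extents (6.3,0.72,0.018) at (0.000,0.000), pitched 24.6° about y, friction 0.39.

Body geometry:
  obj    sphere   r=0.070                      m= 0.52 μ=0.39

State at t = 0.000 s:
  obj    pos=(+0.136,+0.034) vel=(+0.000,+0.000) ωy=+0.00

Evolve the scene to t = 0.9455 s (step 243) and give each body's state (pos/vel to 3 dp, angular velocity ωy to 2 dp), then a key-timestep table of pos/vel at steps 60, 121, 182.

State at t = 0.9455 s:
  obj    pos=(+2.370,-0.988) vel=(+4.724,-2.163) ωy=+74.21

Key-timestep trajectory:
   step    t(s)  obj.x    obj.z    obj.vx   obj.vz 
     60  0.2335   +0.272  -0.028  +1.167  -0.534
    121  0.4708   +0.690  -0.219  +2.352  -1.077
    182  0.7082   +1.389  -0.539  +3.538  -1.620


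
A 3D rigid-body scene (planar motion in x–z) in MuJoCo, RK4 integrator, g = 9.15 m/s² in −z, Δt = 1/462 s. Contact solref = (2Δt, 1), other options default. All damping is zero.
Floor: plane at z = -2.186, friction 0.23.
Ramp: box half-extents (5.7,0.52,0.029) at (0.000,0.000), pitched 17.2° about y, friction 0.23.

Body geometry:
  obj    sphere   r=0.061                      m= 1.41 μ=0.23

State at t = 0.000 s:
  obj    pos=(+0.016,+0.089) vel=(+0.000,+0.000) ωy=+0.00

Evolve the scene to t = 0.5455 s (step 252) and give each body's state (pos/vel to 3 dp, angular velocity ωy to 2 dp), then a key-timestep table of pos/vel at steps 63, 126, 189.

State at t = 0.5455 s:
  obj    pos=(+0.291,+0.004) vel=(+1.007,-0.312) ωy=+17.28

Key-timestep trajectory:
   step    t(s)  obj.x    obj.z    obj.vx   obj.vz 
     63  0.1364   +0.033  +0.084  +0.252  -0.078
    126  0.2727   +0.085  +0.068  +0.504  -0.156
    189  0.4091   +0.171  +0.041  +0.755  -0.234


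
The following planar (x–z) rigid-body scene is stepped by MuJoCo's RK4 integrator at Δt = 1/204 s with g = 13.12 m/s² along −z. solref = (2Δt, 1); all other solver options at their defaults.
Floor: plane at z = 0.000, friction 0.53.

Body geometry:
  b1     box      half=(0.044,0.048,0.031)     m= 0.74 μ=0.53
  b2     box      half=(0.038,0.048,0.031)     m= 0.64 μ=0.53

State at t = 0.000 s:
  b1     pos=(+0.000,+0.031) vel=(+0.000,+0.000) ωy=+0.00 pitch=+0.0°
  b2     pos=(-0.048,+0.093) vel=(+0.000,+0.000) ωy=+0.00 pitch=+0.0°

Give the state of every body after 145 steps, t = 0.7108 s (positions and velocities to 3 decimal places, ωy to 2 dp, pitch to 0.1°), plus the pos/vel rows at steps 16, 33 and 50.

State at t = 0.7108 s:
  b1     pos=(+0.000,+0.031) vel=(+0.000,+0.000) ωy=+0.00 pitch=+0.0°
  b2     pos=(-0.086,+0.038) vel=(+0.000,+0.000) ωy=+0.00 pitch=-90.0°

Key-timestep trajectory:
   step    t(s)  b1.x    b1.z    b1.vx   b1.vz   b2.x    b2.z    b2.vx   b2.vz 
     16  0.0784   +0.000  +0.031  +0.000  +0.000   -0.051  +0.092  -0.088  -0.020
     33  0.1618   +0.000  +0.031  +0.000  +0.000   -0.065  +0.085  -0.256  -0.238
     50  0.2451   +0.000  +0.031  +0.000  +0.000   -0.088  +0.035  -0.026  -0.021


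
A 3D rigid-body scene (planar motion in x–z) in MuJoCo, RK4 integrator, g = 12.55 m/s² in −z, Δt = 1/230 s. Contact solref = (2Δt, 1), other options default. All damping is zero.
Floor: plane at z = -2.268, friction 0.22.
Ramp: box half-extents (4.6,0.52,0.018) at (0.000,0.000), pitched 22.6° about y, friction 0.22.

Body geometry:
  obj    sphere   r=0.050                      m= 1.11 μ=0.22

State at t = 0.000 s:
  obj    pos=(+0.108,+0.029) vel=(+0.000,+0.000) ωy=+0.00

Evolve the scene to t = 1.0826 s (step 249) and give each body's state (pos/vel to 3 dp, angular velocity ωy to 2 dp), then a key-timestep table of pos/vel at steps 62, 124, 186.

State at t = 1.0826 s:
  obj    pos=(+1.972,-0.747) vel=(+3.443,-1.433) ωy=+74.58

Key-timestep trajectory:
   step    t(s)  obj.x    obj.z    obj.vx   obj.vz 
     62  0.2696   +0.224  -0.019  +0.857  -0.357
    124  0.5391   +0.570  -0.164  +1.715  -0.714
    186  0.8087   +1.148  -0.404  +2.572  -1.071


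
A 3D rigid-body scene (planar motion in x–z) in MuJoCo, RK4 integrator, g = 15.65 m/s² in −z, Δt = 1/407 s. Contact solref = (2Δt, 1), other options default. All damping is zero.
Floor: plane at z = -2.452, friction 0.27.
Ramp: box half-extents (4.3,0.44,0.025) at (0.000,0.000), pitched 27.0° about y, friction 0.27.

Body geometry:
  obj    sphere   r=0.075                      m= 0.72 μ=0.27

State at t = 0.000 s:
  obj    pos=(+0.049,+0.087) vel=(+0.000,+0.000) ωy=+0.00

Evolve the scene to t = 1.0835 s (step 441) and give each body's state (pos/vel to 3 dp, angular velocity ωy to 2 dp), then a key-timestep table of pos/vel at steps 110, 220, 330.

State at t = 1.0835 s:
  obj    pos=(+2.704,-1.265) vel=(+4.900,-2.497) ωy=+73.31

Key-timestep trajectory:
   step    t(s)  obj.x    obj.z    obj.vx   obj.vz 
    110  0.2703   +0.214  +0.003  +1.222  -0.623
    220  0.5405   +0.710  -0.249  +2.444  -1.245
    330  0.8108   +1.536  -0.670  +3.666  -1.868


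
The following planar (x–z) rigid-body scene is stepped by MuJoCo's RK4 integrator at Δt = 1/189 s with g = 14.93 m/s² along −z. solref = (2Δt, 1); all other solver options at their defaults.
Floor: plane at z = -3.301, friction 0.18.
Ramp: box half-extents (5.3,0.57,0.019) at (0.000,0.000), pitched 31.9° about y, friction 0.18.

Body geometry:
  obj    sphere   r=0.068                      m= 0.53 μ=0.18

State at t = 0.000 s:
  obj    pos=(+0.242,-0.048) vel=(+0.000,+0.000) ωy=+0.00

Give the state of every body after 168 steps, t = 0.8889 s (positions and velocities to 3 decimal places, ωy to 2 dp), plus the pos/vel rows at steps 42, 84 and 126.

State at t = 0.8889 s:
  obj    pos=(+2.133,-1.225) vel=(+4.253,-2.647) ωy=+73.64

Key-timestep trajectory:
   step    t(s)  obj.x    obj.z    obj.vx   obj.vz 
     42  0.2222   +0.360  -0.122  +1.064  -0.662
     84  0.4444   +0.715  -0.342  +2.127  -1.324
    126  0.6667   +1.306  -0.710  +3.190  -1.986


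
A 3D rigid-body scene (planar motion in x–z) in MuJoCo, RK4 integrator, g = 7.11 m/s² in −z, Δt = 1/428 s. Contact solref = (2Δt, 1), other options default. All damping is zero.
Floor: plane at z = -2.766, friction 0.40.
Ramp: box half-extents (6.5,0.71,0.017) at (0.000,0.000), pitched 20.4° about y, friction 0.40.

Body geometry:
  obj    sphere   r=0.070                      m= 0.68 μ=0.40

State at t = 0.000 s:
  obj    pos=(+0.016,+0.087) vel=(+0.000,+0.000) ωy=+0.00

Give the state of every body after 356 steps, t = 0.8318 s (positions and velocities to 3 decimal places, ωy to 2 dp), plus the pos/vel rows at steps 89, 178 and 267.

State at t = 0.8318 s:
  obj    pos=(+0.590,-0.127) vel=(+1.380,-0.513) ωy=+21.03

Key-timestep trajectory:
   step    t(s)  obj.x    obj.z    obj.vx   obj.vz 
     89  0.2079   +0.052  +0.074  +0.345  -0.128
    178  0.4159   +0.159  +0.034  +0.690  -0.257
    267  0.6238   +0.339  -0.033  +1.035  -0.385


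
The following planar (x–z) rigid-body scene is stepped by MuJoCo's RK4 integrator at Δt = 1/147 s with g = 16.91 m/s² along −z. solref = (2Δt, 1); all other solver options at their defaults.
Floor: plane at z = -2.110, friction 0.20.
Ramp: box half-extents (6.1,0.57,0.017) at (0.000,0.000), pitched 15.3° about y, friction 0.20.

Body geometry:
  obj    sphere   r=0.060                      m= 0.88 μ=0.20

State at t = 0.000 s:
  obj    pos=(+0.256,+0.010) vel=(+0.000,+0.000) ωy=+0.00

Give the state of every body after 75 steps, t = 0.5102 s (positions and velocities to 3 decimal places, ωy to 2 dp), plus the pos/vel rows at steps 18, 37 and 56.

State at t = 0.5102 s:
  obj    pos=(+0.656,-0.100) vel=(+1.569,-0.429) ωy=+27.09

Key-timestep trajectory:
   step    t(s)  obj.x    obj.z    obj.vx   obj.vz 
     18  0.1224   +0.279  +0.003  +0.377  -0.103
     37  0.2517   +0.353  -0.017  +0.774  -0.212
     56  0.3810   +0.479  -0.051  +1.171  -0.320


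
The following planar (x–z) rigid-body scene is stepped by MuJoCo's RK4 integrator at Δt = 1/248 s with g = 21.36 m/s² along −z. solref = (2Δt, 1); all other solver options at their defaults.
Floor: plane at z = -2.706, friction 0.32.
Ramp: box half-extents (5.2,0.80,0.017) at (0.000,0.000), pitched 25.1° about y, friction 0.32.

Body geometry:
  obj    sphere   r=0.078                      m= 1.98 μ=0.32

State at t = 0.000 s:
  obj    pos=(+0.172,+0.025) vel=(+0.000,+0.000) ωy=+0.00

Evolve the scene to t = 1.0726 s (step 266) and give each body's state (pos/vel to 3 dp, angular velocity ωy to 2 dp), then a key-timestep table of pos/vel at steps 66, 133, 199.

State at t = 1.0726 s:
  obj    pos=(+3.543,-1.555) vel=(+6.286,-2.945) ωy=+88.99

Key-timestep trajectory:
   step    t(s)  obj.x    obj.z    obj.vx   obj.vz 
     66  0.2661   +0.379  -0.073  +1.560  -0.731
    133  0.5363   +1.015  -0.370  +3.143  -1.472
    199  0.8024   +2.059  -0.860  +4.703  -2.203


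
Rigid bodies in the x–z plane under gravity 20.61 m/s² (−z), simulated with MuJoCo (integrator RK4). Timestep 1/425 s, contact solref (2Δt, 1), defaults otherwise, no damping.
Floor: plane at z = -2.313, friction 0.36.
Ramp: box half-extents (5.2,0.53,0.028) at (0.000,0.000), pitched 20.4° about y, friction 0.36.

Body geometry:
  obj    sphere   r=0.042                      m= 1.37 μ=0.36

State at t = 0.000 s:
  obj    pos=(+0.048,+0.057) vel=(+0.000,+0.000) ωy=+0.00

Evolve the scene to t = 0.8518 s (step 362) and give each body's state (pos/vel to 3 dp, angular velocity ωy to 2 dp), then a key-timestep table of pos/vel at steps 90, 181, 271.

State at t = 0.8518 s:
  obj    pos=(+1.793,-0.592) vel=(+4.097,-1.524) ωy=+104.06

Key-timestep trajectory:
   step    t(s)  obj.x    obj.z    obj.vx   obj.vz 
     90  0.2118   +0.156  +0.017  +1.019  -0.379
    181  0.4259   +0.484  -0.105  +2.048  -0.762
    271  0.6376   +1.026  -0.307  +3.067  -1.141


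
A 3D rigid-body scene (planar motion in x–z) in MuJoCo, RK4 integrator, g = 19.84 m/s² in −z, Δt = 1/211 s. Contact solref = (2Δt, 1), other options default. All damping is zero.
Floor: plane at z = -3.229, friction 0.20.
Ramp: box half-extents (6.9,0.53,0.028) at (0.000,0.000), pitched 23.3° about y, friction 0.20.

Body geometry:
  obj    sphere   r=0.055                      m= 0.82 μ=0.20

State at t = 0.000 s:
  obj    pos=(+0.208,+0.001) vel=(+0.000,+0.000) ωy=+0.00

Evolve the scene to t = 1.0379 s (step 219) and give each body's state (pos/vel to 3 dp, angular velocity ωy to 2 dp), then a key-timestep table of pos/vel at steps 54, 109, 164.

State at t = 1.0379 s:
  obj    pos=(+2.981,-1.194) vel=(+5.344,-2.301) ωy=+105.76

Key-timestep trajectory:
   step    t(s)  obj.x    obj.z    obj.vx   obj.vz 
     54  0.2559   +0.377  -0.072  +1.318  -0.568
    109  0.5166   +0.895  -0.295  +2.660  -1.146
    164  0.7773   +1.763  -0.669  +4.002  -1.723


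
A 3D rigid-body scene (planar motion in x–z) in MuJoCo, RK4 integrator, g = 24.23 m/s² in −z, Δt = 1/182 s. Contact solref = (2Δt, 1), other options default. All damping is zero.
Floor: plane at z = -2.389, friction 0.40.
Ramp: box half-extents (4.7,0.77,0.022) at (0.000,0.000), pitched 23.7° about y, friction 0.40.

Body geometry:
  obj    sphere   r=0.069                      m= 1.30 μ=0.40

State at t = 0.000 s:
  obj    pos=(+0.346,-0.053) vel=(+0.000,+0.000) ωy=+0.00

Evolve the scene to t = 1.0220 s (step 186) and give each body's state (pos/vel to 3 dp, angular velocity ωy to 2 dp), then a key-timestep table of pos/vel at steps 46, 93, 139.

State at t = 1.0220 s:
  obj    pos=(+3.673,-1.513) vel=(+6.509,-2.857) ωy=+103.02

Key-timestep trajectory:
   step    t(s)  obj.x    obj.z    obj.vx   obj.vz 
     46  0.2527   +0.550  -0.142  +1.610  -0.707
     93  0.5110   +1.178  -0.418  +3.255  -1.429
    139  0.7637   +2.204  -0.868  +4.865  -2.135


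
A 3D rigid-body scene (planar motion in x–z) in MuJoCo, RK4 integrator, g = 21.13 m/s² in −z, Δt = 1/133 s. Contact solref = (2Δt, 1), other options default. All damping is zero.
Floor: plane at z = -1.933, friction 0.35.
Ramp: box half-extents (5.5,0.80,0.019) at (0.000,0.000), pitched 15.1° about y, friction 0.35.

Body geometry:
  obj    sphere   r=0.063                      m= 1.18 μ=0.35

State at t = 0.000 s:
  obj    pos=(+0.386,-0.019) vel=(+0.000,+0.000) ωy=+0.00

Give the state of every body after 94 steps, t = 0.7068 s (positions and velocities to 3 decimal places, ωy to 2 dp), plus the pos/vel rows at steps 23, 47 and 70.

State at t = 0.7068 s:
  obj    pos=(+1.334,-0.275) vel=(+2.683,-0.724) ωy=+44.10

Key-timestep trajectory:
   step    t(s)  obj.x    obj.z    obj.vx   obj.vz 
     23  0.1729   +0.443  -0.035  +0.657  -0.177
     47  0.3534   +0.623  -0.083  +1.341  -0.362
     70  0.5263   +0.912  -0.161  +1.998  -0.539


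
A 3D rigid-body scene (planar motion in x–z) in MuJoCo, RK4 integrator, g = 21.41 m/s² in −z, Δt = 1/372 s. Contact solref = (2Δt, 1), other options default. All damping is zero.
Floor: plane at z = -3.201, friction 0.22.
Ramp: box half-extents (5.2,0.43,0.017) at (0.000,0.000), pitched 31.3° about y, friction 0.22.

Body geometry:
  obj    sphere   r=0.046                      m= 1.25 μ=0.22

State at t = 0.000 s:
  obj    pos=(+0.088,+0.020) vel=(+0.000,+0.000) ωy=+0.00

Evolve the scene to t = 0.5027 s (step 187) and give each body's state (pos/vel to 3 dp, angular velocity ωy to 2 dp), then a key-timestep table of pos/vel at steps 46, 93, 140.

State at t = 0.5027 s:
  obj    pos=(+0.946,-0.501) vel=(+3.413,-2.075) ωy=+86.80

Key-timestep trajectory:
   step    t(s)  obj.x    obj.z    obj.vx   obj.vz 
     46  0.1237   +0.140  -0.011  +0.840  -0.511
     93  0.2500   +0.300  -0.109  +1.698  -1.032
    140  0.3763   +0.569  -0.272  +2.555  -1.554


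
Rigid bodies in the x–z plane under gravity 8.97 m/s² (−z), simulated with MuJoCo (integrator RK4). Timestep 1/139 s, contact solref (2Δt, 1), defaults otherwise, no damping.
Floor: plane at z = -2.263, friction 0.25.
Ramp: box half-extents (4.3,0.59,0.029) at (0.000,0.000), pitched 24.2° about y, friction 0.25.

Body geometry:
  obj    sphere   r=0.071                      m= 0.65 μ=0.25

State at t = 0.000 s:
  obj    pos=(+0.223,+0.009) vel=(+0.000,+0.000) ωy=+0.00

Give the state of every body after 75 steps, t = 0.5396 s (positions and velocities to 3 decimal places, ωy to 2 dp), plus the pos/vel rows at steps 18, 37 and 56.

State at t = 0.5396 s:
  obj    pos=(+0.572,-0.147) vel=(+1.293,-0.581) ωy=+19.95

Key-timestep trajectory:
   step    t(s)  obj.x    obj.z    obj.vx   obj.vz 
     18  0.1295   +0.243  +0.000  +0.310  -0.139
     37  0.2662   +0.308  -0.029  +0.638  -0.287
     56  0.4029   +0.418  -0.078  +0.965  -0.434


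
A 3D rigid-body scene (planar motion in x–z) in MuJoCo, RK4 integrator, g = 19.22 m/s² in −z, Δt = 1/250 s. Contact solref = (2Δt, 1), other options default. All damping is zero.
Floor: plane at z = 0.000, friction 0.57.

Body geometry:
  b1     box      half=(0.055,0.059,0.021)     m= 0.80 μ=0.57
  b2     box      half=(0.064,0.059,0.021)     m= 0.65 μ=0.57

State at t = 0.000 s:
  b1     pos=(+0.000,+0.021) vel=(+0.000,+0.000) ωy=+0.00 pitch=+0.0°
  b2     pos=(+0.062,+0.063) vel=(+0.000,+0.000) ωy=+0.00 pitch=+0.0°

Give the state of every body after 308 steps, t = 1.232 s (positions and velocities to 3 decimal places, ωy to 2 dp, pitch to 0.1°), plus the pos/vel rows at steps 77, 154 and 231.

State at t = 1.232 s:
  b1     pos=(+0.000,+0.021) vel=(+0.000,+0.000) ωy=+0.00 pitch=+0.0°
  b2     pos=(+0.073,+0.055) vel=(+0.001,-0.001) ωy=-0.02 pitch=+36.1°

Key-timestep trajectory:
   step    t(s)  b1.x    b1.z    b1.vx   b1.vz   b2.x    b2.z    b2.vx   b2.vz 
     77  0.3080   +0.000  +0.021  +0.000  +0.000   +0.072  +0.055  +0.001  -0.001
    154  0.6160   +0.000  +0.021  +0.000  +0.000   +0.072  +0.055  +0.001  -0.001
    231  0.9240   +0.000  +0.021  +0.000  +0.000   +0.073  +0.055  +0.001  -0.001


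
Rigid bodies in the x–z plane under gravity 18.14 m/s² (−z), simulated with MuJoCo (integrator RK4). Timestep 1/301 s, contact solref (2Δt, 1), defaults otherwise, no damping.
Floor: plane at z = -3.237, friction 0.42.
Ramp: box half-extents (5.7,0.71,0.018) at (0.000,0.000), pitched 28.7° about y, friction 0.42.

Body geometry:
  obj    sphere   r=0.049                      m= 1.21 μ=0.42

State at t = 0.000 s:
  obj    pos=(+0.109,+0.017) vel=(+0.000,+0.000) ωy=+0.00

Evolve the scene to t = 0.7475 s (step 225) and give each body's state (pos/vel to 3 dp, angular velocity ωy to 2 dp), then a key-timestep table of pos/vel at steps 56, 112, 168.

State at t = 0.7475 s:
  obj    pos=(+1.634,-0.818) vel=(+4.080,-2.234) ωy=+94.91

Key-timestep trajectory:
   step    t(s)  obj.x    obj.z    obj.vx   obj.vz 
     56  0.1860   +0.203  -0.035  +1.016  -0.556
    112  0.3721   +0.487  -0.190  +2.031  -1.112
    168  0.5581   +0.959  -0.449  +3.046  -1.668


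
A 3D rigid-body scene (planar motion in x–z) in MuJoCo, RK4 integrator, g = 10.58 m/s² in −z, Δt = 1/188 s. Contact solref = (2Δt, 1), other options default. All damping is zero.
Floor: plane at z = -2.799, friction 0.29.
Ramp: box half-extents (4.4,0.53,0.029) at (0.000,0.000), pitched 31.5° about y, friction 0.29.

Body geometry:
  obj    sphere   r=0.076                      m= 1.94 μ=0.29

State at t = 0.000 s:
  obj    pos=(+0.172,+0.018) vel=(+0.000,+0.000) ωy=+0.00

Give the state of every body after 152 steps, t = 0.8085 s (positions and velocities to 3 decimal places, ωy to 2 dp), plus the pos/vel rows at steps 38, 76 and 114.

State at t = 0.8085 s:
  obj    pos=(+1.273,-0.657) vel=(+2.722,-1.668) ωy=+41.99

Key-timestep trajectory:
   step    t(s)  obj.x    obj.z    obj.vx   obj.vz 
     38  0.2021   +0.241  -0.024  +0.681  -0.417
     76  0.4043   +0.447  -0.151  +1.361  -0.834
    114  0.6064   +0.791  -0.362  +2.042  -1.251


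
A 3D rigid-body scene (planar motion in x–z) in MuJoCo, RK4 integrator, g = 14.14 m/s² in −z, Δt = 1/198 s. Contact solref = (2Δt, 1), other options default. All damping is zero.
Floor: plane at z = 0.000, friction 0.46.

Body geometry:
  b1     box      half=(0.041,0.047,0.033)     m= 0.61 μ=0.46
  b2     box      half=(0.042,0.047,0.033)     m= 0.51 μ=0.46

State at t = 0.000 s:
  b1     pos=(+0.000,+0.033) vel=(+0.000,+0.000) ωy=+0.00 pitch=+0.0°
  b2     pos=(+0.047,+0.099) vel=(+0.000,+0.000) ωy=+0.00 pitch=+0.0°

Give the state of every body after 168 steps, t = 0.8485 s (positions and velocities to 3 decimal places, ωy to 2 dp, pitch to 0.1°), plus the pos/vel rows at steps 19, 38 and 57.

State at t = 0.8485 s:
  b1     pos=(+0.000,+0.033) vel=(+0.000,+0.000) ωy=+0.00 pitch=+0.0°
  b2     pos=(+0.087,+0.042) vel=(+0.000,+0.000) ωy=+0.00 pitch=+90.0°

Key-timestep trajectory:
   step    t(s)  b1.x    b1.z    b1.vx   b1.vz   b2.x    b2.z    b2.vx   b2.vz 
     19  0.0960   +0.000  +0.033  +0.000  +0.000   +0.054  +0.097  +0.168  -0.064
     38  0.1919   +0.000  +0.033  +0.000  +0.000   +0.079  +0.064  +0.310  -0.848
     57  0.2879   +0.000  +0.033  +0.000  +0.000   +0.090  +0.043  -0.135  -0.090
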